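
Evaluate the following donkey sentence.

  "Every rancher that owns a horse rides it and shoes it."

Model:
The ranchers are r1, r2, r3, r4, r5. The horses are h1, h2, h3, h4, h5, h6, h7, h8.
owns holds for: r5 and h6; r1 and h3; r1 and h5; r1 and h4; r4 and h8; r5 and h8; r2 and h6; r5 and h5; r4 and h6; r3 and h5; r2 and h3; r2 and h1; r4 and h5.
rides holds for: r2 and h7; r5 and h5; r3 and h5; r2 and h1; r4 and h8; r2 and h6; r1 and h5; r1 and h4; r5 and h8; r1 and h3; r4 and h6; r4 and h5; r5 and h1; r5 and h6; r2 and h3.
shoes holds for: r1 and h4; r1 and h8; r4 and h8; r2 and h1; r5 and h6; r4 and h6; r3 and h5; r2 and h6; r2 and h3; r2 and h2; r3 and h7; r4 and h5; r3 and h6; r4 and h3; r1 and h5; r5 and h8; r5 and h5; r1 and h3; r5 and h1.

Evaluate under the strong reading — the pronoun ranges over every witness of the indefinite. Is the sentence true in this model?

"it" takes "a horse" as antecedent — a donkey pronoun bound across the clause boundary.
Strong reading: for every (r,h) with owns(r,h), rides(r,h) ∧ shoes(r,h).
Restrictor pairs: (r1,h3) ✓  (r1,h4) ✓  (r1,h5) ✓  (r2,h1) ✓  (r2,h3) ✓  (r2,h6) ✓  (r3,h5) ✓  (r4,h5) ✓  (r4,h6) ✓  (r4,h8) ✓  (r5,h5) ✓  (r5,h6) ✓  (r5,h8) ✓
Every restrictor pair satisfies the scope.

True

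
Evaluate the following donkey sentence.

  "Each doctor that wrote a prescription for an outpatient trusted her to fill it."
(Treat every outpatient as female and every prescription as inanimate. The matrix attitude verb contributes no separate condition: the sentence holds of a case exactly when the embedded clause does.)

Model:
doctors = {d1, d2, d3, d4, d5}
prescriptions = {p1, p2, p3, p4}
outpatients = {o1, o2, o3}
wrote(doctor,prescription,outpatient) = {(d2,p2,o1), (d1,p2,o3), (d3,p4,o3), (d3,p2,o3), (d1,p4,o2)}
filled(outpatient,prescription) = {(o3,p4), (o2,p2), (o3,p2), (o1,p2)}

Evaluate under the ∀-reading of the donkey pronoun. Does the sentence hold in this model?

False

"her" takes "an outpatient" as antecedent and "it" takes "a prescription"; both are donkey pronouns co-varying with the restrictor.
Strong reading: for every (d,p,o) with wrote(d,p,o), filled(o,p).
Restrictor triples: (d1,p2,o3)→filled(o3,p2) ✓  (d1,p4,o2)→filled(o2,p4) ✗  (d2,p2,o1)→filled(o1,p2) ✓  (d3,p2,o3)→filled(o3,p2) ✓  (d3,p4,o3)→filled(o3,p4) ✓
Counterexample: (d1,p4,o2) — filled(o2,p4) does not hold.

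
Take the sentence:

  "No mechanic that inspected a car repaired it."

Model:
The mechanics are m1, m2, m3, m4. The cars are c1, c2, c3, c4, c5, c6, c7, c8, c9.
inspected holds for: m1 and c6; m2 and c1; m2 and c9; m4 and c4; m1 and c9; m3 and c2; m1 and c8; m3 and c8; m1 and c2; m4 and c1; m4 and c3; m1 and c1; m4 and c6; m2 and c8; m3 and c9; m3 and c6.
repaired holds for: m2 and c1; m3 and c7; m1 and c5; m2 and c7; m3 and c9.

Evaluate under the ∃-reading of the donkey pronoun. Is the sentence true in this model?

False

"it" takes "a car" as antecedent — a donkey pronoun bound across the clause boundary.
Truth condition: for no (m,c) with inspected(m,c) does repaired(m,c) hold.
Restrictor pairs — does the scope hold? (m1,c1):fails  (m1,c2):fails  (m1,c6):fails  (m1,c8):fails  (m1,c9):fails  (m2,c1):holds  (m2,c8):fails  (m2,c9):fails  (m3,c2):fails  (m3,c6):fails  (m3,c8):fails  (m3,c9):holds  (m4,c1):fails  (m4,c3):fails  (m4,c4):fails  (m4,c6):fails
Scope holds for 2 pair(s), so the sentence is false.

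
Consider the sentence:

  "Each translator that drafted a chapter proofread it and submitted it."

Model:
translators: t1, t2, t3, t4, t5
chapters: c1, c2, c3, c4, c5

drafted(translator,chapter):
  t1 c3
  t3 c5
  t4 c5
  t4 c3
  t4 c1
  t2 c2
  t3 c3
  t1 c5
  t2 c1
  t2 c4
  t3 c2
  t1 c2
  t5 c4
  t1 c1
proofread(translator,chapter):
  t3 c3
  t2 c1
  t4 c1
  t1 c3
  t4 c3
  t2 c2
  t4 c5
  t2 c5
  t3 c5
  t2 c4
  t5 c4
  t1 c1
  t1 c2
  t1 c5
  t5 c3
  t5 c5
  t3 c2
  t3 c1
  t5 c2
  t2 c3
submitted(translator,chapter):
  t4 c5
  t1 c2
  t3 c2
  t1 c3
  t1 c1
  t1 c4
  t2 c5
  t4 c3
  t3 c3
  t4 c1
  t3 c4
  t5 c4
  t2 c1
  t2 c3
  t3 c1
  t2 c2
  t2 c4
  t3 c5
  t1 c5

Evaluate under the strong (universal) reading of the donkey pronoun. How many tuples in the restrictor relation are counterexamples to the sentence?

"it" takes "a chapter" as antecedent — a donkey pronoun bound across the clause boundary.
Strong reading: for every (t,c) with drafted(t,c), proofread(t,c) ∧ submitted(t,c).
Restrictor pairs: (t1,c1) ✓  (t1,c2) ✓  (t1,c3) ✓  (t1,c5) ✓  (t2,c1) ✓  (t2,c2) ✓  (t2,c4) ✓  (t3,c2) ✓  (t3,c3) ✓  (t3,c5) ✓  (t4,c1) ✓  (t4,c3) ✓  (t4,c5) ✓  (t5,c4) ✓
Counterexamples (restrictor pairs failing the scope): 0.

0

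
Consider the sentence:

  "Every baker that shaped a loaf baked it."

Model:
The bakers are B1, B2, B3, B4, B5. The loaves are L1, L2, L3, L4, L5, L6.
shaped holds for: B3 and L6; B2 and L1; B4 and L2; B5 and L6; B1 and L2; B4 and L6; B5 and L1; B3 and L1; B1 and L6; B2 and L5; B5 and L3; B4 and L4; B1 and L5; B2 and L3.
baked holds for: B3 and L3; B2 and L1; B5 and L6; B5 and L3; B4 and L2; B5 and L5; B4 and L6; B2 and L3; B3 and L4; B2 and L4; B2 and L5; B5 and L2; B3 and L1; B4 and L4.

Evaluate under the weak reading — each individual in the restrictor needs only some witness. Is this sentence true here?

False

"it" takes "a loaf" as antecedent — a donkey pronoun bound across the clause boundary.
Weak reading: every baker b with some shaped-loaf has at least one shaped-loaf l such that baked(b,l).
Per baker: B1:✗  B2:✓  B3:✓  B4:✓  B5:✓
B1 has no witness among its shaped-loaves.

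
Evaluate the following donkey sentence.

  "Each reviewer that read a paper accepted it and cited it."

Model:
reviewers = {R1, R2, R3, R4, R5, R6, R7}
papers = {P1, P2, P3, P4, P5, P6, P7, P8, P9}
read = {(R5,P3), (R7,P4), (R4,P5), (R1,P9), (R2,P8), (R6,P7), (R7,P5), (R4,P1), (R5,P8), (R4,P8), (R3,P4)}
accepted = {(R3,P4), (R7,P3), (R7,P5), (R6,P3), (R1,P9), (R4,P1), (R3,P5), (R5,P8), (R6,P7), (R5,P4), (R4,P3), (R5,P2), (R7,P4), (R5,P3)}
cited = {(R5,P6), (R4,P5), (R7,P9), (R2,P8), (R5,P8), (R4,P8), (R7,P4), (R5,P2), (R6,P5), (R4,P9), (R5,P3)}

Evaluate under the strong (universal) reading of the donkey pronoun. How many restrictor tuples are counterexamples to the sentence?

8

"it" takes "a paper" as antecedent — a donkey pronoun bound across the clause boundary.
Strong reading: for every (r,p) with read(r,p), accepted(r,p) ∧ cited(r,p).
Restrictor pairs: (R1,P9) ✗  (R2,P8) ✗  (R3,P4) ✗  (R4,P1) ✗  (R4,P5) ✗  (R4,P8) ✗  (R5,P3) ✓  (R5,P8) ✓  (R6,P7) ✗  (R7,P4) ✓  (R7,P5) ✗
Counterexamples (restrictor pairs failing the scope): 8.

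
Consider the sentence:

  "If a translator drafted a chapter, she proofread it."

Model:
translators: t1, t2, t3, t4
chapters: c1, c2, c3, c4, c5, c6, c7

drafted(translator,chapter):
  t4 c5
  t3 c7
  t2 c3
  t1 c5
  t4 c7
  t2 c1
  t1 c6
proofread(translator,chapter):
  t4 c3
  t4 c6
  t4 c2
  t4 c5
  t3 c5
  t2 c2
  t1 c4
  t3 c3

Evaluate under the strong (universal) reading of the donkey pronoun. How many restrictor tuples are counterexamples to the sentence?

6

"it" takes "a chapter" as antecedent — a donkey pronoun bound across the clause boundary.
Strong reading: for every (t,c) with drafted(t,c), proofread(t,c).
Restrictor pairs: (t1,c5) ✗  (t1,c6) ✗  (t2,c1) ✗  (t2,c3) ✗  (t3,c7) ✗  (t4,c5) ✓  (t4,c7) ✗
Counterexamples (restrictor pairs failing the scope): 6.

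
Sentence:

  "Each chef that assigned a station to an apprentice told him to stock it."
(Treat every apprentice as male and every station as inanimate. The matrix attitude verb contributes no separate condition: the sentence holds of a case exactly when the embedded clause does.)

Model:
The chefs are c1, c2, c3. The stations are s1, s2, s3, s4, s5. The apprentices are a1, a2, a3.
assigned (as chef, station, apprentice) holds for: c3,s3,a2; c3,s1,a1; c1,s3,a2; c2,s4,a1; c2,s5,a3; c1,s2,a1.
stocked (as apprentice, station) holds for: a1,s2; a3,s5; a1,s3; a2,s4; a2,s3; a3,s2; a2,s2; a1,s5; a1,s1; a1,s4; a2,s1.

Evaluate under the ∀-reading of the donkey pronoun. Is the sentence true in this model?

"him" takes "an apprentice" as antecedent and "it" takes "a station"; both are donkey pronouns co-varying with the restrictor.
Strong reading: for every (c,s,a) with assigned(c,s,a), stocked(a,s).
Restrictor triples: (c1,s2,a1)→stocked(a1,s2) ✓  (c1,s3,a2)→stocked(a2,s3) ✓  (c2,s4,a1)→stocked(a1,s4) ✓  (c2,s5,a3)→stocked(a3,s5) ✓  (c3,s1,a1)→stocked(a1,s1) ✓  (c3,s3,a2)→stocked(a2,s3) ✓
Every restrictor triple satisfies the scope.

True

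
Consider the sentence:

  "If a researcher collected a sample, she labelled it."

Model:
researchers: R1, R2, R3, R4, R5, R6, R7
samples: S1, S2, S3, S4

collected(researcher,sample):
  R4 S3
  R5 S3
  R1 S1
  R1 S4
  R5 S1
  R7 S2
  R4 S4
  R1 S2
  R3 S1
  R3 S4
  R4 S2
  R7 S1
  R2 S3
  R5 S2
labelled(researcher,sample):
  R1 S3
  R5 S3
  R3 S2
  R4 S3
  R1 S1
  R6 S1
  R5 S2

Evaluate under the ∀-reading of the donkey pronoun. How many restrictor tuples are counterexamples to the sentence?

"it" takes "a sample" as antecedent — a donkey pronoun bound across the clause boundary.
Strong reading: for every (r,s) with collected(r,s), labelled(r,s).
Restrictor pairs: (R1,S1) ✓  (R1,S2) ✗  (R1,S4) ✗  (R2,S3) ✗  (R3,S1) ✗  (R3,S4) ✗  (R4,S2) ✗  (R4,S3) ✓  (R4,S4) ✗  (R5,S1) ✗  (R5,S2) ✓  (R5,S3) ✓  (R7,S1) ✗  (R7,S2) ✗
Counterexamples (restrictor pairs failing the scope): 10.

10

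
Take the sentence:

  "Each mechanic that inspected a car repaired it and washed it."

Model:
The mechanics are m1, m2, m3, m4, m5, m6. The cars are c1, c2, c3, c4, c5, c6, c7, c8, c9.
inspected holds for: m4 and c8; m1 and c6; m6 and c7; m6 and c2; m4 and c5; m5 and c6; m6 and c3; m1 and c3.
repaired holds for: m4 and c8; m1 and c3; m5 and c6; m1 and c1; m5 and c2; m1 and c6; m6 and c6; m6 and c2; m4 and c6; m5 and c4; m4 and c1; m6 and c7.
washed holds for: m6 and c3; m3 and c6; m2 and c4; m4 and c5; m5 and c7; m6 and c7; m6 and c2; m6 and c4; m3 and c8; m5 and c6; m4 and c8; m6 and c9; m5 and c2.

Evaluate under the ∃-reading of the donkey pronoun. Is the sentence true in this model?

"it" takes "a car" as antecedent — a donkey pronoun bound across the clause boundary.
Weak reading: every mechanic m with some inspected-car has at least one inspected-car c such that repaired(m,c) ∧ washed(m,c).
Per mechanic: m1:✗  m4:✓  m5:✓  m6:✓
m1 has no witness among its inspected-cars.

False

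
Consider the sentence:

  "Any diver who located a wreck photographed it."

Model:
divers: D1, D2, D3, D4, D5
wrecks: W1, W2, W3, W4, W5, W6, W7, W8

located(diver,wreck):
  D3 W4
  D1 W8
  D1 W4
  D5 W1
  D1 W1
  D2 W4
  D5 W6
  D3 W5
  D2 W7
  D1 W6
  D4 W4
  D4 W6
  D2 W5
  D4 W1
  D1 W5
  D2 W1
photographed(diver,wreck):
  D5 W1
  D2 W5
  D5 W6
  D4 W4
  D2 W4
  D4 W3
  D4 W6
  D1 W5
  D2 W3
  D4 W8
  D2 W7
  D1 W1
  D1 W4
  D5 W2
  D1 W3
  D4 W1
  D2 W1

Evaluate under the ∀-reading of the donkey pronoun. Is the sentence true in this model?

"it" takes "a wreck" as antecedent — a donkey pronoun bound across the clause boundary.
Strong reading: for every (d,w) with located(d,w), photographed(d,w).
Restrictor pairs: (D1,W1) ✓  (D1,W4) ✓  (D1,W5) ✓  (D1,W6) ✗  (D1,W8) ✗  (D2,W1) ✓  (D2,W4) ✓  (D2,W5) ✓  (D2,W7) ✓  (D3,W4) ✗  (D3,W5) ✗  (D4,W1) ✓  (D4,W4) ✓  (D4,W6) ✓  (D5,W1) ✓  (D5,W6) ✓
Counterexample: (D1,W6) is in located but fails the scope.

False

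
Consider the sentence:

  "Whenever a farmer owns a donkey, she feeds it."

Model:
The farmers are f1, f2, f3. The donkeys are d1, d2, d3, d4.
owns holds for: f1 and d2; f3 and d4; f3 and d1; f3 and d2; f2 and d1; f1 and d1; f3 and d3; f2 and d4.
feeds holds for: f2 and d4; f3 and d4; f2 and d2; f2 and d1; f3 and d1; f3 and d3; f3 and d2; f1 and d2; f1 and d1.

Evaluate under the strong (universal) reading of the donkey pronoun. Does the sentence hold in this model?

"it" takes "a donkey" as antecedent — a donkey pronoun bound across the clause boundary.
Strong reading: for every (f,d) with owns(f,d), feeds(f,d).
Restrictor pairs: (f1,d1) ✓  (f1,d2) ✓  (f2,d1) ✓  (f2,d4) ✓  (f3,d1) ✓  (f3,d2) ✓  (f3,d3) ✓  (f3,d4) ✓
Every restrictor pair satisfies the scope.

True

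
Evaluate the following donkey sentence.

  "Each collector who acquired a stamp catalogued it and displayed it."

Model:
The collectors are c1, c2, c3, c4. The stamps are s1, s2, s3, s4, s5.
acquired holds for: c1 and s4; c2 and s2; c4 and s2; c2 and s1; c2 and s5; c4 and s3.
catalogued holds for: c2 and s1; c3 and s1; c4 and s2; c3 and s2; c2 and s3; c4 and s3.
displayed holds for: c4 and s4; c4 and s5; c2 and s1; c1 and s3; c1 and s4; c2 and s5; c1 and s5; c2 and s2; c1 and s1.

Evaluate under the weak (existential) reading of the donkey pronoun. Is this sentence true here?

False

"it" takes "a stamp" as antecedent — a donkey pronoun bound across the clause boundary.
Weak reading: every collector c with some acquired-stamp has at least one acquired-stamp s such that catalogued(c,s) ∧ displayed(c,s).
Per collector: c1:✗  c2:✓  c4:✗
c1 has no witness among its acquired-stamps.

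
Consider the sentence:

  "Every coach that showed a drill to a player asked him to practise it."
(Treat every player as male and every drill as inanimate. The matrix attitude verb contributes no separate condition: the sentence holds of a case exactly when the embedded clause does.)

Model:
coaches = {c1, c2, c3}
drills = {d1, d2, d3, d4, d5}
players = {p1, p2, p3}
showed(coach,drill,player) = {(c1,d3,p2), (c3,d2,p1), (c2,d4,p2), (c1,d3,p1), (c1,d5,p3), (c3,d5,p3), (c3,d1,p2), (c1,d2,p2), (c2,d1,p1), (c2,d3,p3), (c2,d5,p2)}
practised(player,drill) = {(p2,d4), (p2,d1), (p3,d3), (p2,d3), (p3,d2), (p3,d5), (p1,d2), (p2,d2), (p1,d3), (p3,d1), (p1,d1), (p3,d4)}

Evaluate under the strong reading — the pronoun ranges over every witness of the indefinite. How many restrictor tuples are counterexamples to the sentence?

1

"him" takes "a player" as antecedent and "it" takes "a drill"; both are donkey pronouns co-varying with the restrictor.
Strong reading: for every (c,d,p) with showed(c,d,p), practised(p,d).
Restrictor triples: (c1,d2,p2)→practised(p2,d2) ✓  (c1,d3,p1)→practised(p1,d3) ✓  (c1,d3,p2)→practised(p2,d3) ✓  (c1,d5,p3)→practised(p3,d5) ✓  (c2,d1,p1)→practised(p1,d1) ✓  (c2,d3,p3)→practised(p3,d3) ✓  (c2,d4,p2)→practised(p2,d4) ✓  (c2,d5,p2)→practised(p2,d5) ✗  (c3,d1,p2)→practised(p2,d1) ✓  (c3,d2,p1)→practised(p1,d2) ✓  (c3,d5,p3)→practised(p3,d5) ✓
Counterexamples (restrictor triples failing the scope): 1.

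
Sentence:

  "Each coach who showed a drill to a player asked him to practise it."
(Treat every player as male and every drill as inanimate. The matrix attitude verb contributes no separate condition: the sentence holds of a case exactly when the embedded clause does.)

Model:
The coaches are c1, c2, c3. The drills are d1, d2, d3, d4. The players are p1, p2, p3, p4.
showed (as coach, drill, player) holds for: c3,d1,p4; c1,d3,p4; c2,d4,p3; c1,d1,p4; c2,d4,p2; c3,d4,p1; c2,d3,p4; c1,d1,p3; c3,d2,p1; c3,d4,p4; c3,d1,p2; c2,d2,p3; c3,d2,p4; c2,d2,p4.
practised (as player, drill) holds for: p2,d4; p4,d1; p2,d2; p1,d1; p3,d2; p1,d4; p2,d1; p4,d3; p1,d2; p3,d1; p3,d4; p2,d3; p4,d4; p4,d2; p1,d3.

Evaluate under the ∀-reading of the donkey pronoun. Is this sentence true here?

True

"him" takes "a player" as antecedent and "it" takes "a drill"; both are donkey pronouns co-varying with the restrictor.
Strong reading: for every (c,d,p) with showed(c,d,p), practised(p,d).
Restrictor triples: (c1,d1,p3)→practised(p3,d1) ✓  (c1,d1,p4)→practised(p4,d1) ✓  (c1,d3,p4)→practised(p4,d3) ✓  (c2,d2,p3)→practised(p3,d2) ✓  (c2,d2,p4)→practised(p4,d2) ✓  (c2,d3,p4)→practised(p4,d3) ✓  (c2,d4,p2)→practised(p2,d4) ✓  (c2,d4,p3)→practised(p3,d4) ✓  (c3,d1,p2)→practised(p2,d1) ✓  (c3,d1,p4)→practised(p4,d1) ✓  (c3,d2,p1)→practised(p1,d2) ✓  (c3,d2,p4)→practised(p4,d2) ✓  (c3,d4,p1)→practised(p1,d4) ✓  (c3,d4,p4)→practised(p4,d4) ✓
Every restrictor triple satisfies the scope.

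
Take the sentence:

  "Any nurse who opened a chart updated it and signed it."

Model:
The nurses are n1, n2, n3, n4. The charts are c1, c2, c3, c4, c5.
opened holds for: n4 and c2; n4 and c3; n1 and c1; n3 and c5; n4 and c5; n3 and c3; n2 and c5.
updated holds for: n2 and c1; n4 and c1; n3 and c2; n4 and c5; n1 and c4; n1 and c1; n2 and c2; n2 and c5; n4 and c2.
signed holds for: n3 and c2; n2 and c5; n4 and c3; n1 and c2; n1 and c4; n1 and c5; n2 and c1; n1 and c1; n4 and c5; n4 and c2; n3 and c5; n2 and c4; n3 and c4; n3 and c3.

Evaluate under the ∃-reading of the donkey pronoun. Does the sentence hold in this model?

"it" takes "a chart" as antecedent — a donkey pronoun bound across the clause boundary.
Weak reading: every nurse n with some opened-chart has at least one opened-chart c such that updated(n,c) ∧ signed(n,c).
Per nurse: n1:✓  n2:✓  n3:✗  n4:✓
n3 has no witness among its opened-charts.

False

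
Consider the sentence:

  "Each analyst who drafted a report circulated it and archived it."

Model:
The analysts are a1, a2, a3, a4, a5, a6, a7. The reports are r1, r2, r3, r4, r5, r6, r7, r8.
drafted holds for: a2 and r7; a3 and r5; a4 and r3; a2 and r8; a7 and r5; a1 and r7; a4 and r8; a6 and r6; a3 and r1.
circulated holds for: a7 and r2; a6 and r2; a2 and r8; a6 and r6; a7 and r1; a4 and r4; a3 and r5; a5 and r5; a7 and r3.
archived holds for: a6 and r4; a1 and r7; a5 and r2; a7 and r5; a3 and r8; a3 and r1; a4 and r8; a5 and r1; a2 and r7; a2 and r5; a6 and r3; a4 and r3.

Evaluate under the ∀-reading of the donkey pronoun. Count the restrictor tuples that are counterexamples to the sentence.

9

"it" takes "a report" as antecedent — a donkey pronoun bound across the clause boundary.
Strong reading: for every (a,r) with drafted(a,r), circulated(a,r) ∧ archived(a,r).
Restrictor pairs: (a1,r7) ✗  (a2,r7) ✗  (a2,r8) ✗  (a3,r1) ✗  (a3,r5) ✗  (a4,r3) ✗  (a4,r8) ✗  (a6,r6) ✗  (a7,r5) ✗
Counterexamples (restrictor pairs failing the scope): 9.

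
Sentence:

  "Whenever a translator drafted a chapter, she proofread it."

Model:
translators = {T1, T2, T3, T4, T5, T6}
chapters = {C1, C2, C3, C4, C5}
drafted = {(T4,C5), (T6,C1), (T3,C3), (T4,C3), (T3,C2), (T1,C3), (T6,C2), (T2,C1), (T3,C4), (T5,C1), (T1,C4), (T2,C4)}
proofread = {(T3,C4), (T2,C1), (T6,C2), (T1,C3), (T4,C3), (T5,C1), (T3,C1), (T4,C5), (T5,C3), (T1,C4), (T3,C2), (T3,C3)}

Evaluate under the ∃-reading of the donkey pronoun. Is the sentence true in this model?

True

"it" takes "a chapter" as antecedent — a donkey pronoun bound across the clause boundary.
Weak reading: every translator t with some drafted-chapter has at least one drafted-chapter c such that proofread(t,c).
Per translator: T1:✓  T2:✓  T3:✓  T4:✓  T5:✓  T6:✓
Every translator in the restrictor has a witness.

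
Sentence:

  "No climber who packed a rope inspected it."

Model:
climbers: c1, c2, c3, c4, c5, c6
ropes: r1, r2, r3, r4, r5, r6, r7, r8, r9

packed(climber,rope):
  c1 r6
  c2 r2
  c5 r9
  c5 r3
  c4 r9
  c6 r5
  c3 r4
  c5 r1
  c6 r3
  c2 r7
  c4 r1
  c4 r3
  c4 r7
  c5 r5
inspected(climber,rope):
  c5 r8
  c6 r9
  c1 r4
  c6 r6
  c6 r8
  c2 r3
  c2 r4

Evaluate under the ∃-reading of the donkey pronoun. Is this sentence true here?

True

"it" takes "a rope" as antecedent — a donkey pronoun bound across the clause boundary.
Truth condition: for no (c,r) with packed(c,r) does inspected(c,r) hold.
Restrictor pairs — does the scope hold? (c1,r6):fails  (c2,r2):fails  (c2,r7):fails  (c3,r4):fails  (c4,r1):fails  (c4,r3):fails  (c4,r7):fails  (c4,r9):fails  (c5,r1):fails  (c5,r3):fails  (c5,r5):fails  (c5,r9):fails  (c6,r3):fails  (c6,r5):fails
Scope holds for no restrictor pair, so the sentence is true.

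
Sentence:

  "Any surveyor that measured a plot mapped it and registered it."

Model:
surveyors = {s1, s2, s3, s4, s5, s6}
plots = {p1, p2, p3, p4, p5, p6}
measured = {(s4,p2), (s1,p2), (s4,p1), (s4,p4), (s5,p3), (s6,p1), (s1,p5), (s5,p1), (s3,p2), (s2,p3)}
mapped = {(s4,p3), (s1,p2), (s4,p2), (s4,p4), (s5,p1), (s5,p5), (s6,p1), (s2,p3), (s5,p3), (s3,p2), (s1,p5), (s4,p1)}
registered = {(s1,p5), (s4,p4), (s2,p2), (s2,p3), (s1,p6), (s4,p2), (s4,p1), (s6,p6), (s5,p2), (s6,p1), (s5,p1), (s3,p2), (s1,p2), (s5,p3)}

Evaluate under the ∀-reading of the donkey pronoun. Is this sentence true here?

True

"it" takes "a plot" as antecedent — a donkey pronoun bound across the clause boundary.
Strong reading: for every (s,p) with measured(s,p), mapped(s,p) ∧ registered(s,p).
Restrictor pairs: (s1,p2) ✓  (s1,p5) ✓  (s2,p3) ✓  (s3,p2) ✓  (s4,p1) ✓  (s4,p2) ✓  (s4,p4) ✓  (s5,p1) ✓  (s5,p3) ✓  (s6,p1) ✓
Every restrictor pair satisfies the scope.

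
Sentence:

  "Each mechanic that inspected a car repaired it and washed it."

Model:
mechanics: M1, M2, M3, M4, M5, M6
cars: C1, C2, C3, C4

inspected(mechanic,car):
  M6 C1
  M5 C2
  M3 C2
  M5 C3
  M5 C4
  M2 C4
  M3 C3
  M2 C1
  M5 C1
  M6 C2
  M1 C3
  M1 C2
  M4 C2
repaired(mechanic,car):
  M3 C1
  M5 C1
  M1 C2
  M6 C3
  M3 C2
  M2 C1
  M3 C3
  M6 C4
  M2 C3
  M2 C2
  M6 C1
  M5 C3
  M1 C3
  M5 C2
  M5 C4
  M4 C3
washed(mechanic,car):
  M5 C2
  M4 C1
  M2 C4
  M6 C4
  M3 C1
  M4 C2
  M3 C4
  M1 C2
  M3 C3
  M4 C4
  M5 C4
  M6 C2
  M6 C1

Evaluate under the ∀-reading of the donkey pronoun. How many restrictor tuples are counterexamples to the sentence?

8

"it" takes "a car" as antecedent — a donkey pronoun bound across the clause boundary.
Strong reading: for every (m,c) with inspected(m,c), repaired(m,c) ∧ washed(m,c).
Restrictor pairs: (M1,C2) ✓  (M1,C3) ✗  (M2,C1) ✗  (M2,C4) ✗  (M3,C2) ✗  (M3,C3) ✓  (M4,C2) ✗  (M5,C1) ✗  (M5,C2) ✓  (M5,C3) ✗  (M5,C4) ✓  (M6,C1) ✓  (M6,C2) ✗
Counterexamples (restrictor pairs failing the scope): 8.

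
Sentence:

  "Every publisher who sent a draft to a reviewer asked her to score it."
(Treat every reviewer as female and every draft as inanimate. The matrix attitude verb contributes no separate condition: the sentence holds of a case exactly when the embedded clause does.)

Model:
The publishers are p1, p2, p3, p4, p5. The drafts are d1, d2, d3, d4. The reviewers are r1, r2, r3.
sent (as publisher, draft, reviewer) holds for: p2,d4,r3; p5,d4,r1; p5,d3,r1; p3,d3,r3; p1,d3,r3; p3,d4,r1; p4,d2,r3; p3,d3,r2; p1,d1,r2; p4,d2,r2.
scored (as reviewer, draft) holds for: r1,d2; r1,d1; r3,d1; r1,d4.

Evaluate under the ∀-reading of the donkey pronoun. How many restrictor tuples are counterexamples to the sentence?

8

"her" takes "a reviewer" as antecedent and "it" takes "a draft"; both are donkey pronouns co-varying with the restrictor.
Strong reading: for every (p,d,r) with sent(p,d,r), scored(r,d).
Restrictor triples: (p1,d1,r2)→scored(r2,d1) ✗  (p1,d3,r3)→scored(r3,d3) ✗  (p2,d4,r3)→scored(r3,d4) ✗  (p3,d3,r2)→scored(r2,d3) ✗  (p3,d3,r3)→scored(r3,d3) ✗  (p3,d4,r1)→scored(r1,d4) ✓  (p4,d2,r2)→scored(r2,d2) ✗  (p4,d2,r3)→scored(r3,d2) ✗  (p5,d3,r1)→scored(r1,d3) ✗  (p5,d4,r1)→scored(r1,d4) ✓
Counterexamples (restrictor triples failing the scope): 8.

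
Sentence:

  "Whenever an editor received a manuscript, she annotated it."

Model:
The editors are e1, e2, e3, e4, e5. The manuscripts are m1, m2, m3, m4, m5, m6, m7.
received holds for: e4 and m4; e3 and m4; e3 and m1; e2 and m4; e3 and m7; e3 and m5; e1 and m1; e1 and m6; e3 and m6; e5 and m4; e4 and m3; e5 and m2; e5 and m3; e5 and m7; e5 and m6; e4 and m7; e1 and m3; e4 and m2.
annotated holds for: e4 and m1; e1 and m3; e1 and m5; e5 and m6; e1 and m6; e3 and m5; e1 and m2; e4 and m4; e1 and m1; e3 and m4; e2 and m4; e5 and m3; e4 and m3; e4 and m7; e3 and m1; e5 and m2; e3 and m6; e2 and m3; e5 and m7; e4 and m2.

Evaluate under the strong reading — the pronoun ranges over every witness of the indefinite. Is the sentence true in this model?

False

"it" takes "a manuscript" as antecedent — a donkey pronoun bound across the clause boundary.
Strong reading: for every (e,m) with received(e,m), annotated(e,m).
Restrictor pairs: (e1,m1) ✓  (e1,m3) ✓  (e1,m6) ✓  (e2,m4) ✓  (e3,m1) ✓  (e3,m4) ✓  (e3,m5) ✓  (e3,m6) ✓  (e3,m7) ✗  (e4,m2) ✓  (e4,m3) ✓  (e4,m4) ✓  (e4,m7) ✓  (e5,m2) ✓  (e5,m3) ✓  (e5,m4) ✗  (e5,m6) ✓  (e5,m7) ✓
Counterexample: (e3,m7) is in received but fails the scope.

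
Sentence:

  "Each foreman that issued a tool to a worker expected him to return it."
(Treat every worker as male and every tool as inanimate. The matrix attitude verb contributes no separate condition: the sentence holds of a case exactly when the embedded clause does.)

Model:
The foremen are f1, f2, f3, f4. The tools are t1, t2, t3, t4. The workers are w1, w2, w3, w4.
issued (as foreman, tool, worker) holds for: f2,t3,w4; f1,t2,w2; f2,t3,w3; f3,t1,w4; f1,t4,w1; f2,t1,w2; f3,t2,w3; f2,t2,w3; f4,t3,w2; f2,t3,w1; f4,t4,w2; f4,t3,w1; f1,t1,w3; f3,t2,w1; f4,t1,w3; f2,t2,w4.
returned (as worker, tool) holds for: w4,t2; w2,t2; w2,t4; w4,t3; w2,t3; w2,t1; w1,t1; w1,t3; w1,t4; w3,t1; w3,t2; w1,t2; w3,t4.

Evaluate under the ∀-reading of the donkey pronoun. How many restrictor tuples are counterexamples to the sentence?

"him" takes "a worker" as antecedent and "it" takes "a tool"; both are donkey pronouns co-varying with the restrictor.
Strong reading: for every (f,t,w) with issued(f,t,w), returned(w,t).
Restrictor triples: (f1,t1,w3)→returned(w3,t1) ✓  (f1,t2,w2)→returned(w2,t2) ✓  (f1,t4,w1)→returned(w1,t4) ✓  (f2,t1,w2)→returned(w2,t1) ✓  (f2,t2,w3)→returned(w3,t2) ✓  (f2,t2,w4)→returned(w4,t2) ✓  (f2,t3,w1)→returned(w1,t3) ✓  (f2,t3,w3)→returned(w3,t3) ✗  (f2,t3,w4)→returned(w4,t3) ✓  (f3,t1,w4)→returned(w4,t1) ✗  (f3,t2,w1)→returned(w1,t2) ✓  (f3,t2,w3)→returned(w3,t2) ✓  (f4,t1,w3)→returned(w3,t1) ✓  (f4,t3,w1)→returned(w1,t3) ✓  (f4,t3,w2)→returned(w2,t3) ✓  (f4,t4,w2)→returned(w2,t4) ✓
Counterexamples (restrictor triples failing the scope): 2.

2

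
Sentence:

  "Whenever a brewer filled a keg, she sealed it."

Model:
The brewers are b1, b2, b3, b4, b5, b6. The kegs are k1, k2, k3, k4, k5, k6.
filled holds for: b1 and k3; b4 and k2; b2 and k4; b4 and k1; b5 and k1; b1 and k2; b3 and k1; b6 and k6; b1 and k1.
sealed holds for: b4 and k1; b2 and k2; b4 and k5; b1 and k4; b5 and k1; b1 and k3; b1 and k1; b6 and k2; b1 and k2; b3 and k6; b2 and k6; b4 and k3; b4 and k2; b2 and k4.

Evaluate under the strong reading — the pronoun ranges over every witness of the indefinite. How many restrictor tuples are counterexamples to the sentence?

2

"it" takes "a keg" as antecedent — a donkey pronoun bound across the clause boundary.
Strong reading: for every (b,k) with filled(b,k), sealed(b,k).
Restrictor pairs: (b1,k1) ✓  (b1,k2) ✓  (b1,k3) ✓  (b2,k4) ✓  (b3,k1) ✗  (b4,k1) ✓  (b4,k2) ✓  (b5,k1) ✓  (b6,k6) ✗
Counterexamples (restrictor pairs failing the scope): 2.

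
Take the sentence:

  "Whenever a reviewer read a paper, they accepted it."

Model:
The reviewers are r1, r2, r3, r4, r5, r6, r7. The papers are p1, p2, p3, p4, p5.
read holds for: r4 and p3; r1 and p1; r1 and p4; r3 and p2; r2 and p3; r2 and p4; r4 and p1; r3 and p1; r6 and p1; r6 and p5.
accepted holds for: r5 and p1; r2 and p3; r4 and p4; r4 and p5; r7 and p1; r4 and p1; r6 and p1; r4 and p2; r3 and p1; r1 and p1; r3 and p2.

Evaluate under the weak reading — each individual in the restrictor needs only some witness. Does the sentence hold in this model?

True

"it" takes "a paper" as antecedent — a donkey pronoun bound across the clause boundary.
Weak reading: every reviewer r with some read-paper has at least one read-paper p such that accepted(r,p).
Per reviewer: r1:✓  r2:✓  r3:✓  r4:✓  r6:✓
Every reviewer in the restrictor has a witness.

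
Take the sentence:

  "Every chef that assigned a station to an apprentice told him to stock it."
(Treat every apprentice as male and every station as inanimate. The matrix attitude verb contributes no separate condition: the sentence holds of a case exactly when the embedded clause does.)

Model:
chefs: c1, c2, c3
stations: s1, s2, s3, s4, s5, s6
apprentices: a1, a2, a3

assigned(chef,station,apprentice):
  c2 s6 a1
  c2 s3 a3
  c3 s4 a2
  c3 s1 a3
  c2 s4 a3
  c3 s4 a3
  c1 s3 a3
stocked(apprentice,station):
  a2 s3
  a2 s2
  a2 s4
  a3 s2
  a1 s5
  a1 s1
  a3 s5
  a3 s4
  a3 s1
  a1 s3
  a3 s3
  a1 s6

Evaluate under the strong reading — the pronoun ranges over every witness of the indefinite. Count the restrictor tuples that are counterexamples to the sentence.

"him" takes "an apprentice" as antecedent and "it" takes "a station"; both are donkey pronouns co-varying with the restrictor.
Strong reading: for every (c,s,a) with assigned(c,s,a), stocked(a,s).
Restrictor triples: (c1,s3,a3)→stocked(a3,s3) ✓  (c2,s3,a3)→stocked(a3,s3) ✓  (c2,s4,a3)→stocked(a3,s4) ✓  (c2,s6,a1)→stocked(a1,s6) ✓  (c3,s1,a3)→stocked(a3,s1) ✓  (c3,s4,a2)→stocked(a2,s4) ✓  (c3,s4,a3)→stocked(a3,s4) ✓
Counterexamples (restrictor triples failing the scope): 0.

0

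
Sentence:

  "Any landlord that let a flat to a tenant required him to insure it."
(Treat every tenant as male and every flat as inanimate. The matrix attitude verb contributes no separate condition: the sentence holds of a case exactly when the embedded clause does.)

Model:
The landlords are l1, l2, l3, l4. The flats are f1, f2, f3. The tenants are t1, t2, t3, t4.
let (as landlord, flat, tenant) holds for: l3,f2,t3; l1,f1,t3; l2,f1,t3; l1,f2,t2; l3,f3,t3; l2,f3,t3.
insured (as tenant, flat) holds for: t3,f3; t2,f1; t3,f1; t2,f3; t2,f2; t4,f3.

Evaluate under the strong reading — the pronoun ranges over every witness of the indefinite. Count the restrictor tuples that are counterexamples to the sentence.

"him" takes "a tenant" as antecedent and "it" takes "a flat"; both are donkey pronouns co-varying with the restrictor.
Strong reading: for every (l,f,t) with let(l,f,t), insured(t,f).
Restrictor triples: (l1,f1,t3)→insured(t3,f1) ✓  (l1,f2,t2)→insured(t2,f2) ✓  (l2,f1,t3)→insured(t3,f1) ✓  (l2,f3,t3)→insured(t3,f3) ✓  (l3,f2,t3)→insured(t3,f2) ✗  (l3,f3,t3)→insured(t3,f3) ✓
Counterexamples (restrictor triples failing the scope): 1.

1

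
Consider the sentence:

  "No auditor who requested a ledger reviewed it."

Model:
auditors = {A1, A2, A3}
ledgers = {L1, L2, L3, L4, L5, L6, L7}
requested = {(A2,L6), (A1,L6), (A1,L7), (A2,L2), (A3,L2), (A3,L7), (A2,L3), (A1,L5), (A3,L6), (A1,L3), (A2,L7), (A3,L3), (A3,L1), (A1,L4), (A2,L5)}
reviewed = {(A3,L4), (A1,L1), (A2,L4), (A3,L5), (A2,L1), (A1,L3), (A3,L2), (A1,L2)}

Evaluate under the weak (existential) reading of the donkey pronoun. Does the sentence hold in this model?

"it" takes "a ledger" as antecedent — a donkey pronoun bound across the clause boundary.
Truth condition: for no (a,l) with requested(a,l) does reviewed(a,l) hold.
Restrictor pairs — does the scope hold? (A1,L3):holds  (A1,L4):fails  (A1,L5):fails  (A1,L6):fails  (A1,L7):fails  (A2,L2):fails  (A2,L3):fails  (A2,L5):fails  (A2,L6):fails  (A2,L7):fails  (A3,L1):fails  (A3,L2):holds  (A3,L3):fails  (A3,L6):fails  (A3,L7):fails
Scope holds for 2 pair(s), so the sentence is false.

False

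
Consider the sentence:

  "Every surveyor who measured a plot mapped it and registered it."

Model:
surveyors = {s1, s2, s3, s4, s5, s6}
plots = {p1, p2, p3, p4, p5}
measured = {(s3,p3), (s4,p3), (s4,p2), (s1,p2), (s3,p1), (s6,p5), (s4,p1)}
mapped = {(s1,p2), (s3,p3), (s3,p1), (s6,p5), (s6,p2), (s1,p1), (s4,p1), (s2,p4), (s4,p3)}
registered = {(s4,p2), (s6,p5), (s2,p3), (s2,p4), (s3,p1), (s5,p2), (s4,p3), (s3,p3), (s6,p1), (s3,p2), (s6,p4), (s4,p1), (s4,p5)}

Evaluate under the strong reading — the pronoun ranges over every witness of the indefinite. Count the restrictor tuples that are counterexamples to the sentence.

2

"it" takes "a plot" as antecedent — a donkey pronoun bound across the clause boundary.
Strong reading: for every (s,p) with measured(s,p), mapped(s,p) ∧ registered(s,p).
Restrictor pairs: (s1,p2) ✗  (s3,p1) ✓  (s3,p3) ✓  (s4,p1) ✓  (s4,p2) ✗  (s4,p3) ✓  (s6,p5) ✓
Counterexamples (restrictor pairs failing the scope): 2.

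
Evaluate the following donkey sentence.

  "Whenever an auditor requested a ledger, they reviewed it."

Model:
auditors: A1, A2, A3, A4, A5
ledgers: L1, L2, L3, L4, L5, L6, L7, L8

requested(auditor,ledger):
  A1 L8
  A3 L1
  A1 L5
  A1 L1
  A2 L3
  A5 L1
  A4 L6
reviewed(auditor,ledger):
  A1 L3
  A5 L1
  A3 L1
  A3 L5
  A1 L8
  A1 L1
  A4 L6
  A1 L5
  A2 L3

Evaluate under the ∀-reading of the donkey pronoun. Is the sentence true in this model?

True

"it" takes "a ledger" as antecedent — a donkey pronoun bound across the clause boundary.
Strong reading: for every (a,l) with requested(a,l), reviewed(a,l).
Restrictor pairs: (A1,L1) ✓  (A1,L5) ✓  (A1,L8) ✓  (A2,L3) ✓  (A3,L1) ✓  (A4,L6) ✓  (A5,L1) ✓
Every restrictor pair satisfies the scope.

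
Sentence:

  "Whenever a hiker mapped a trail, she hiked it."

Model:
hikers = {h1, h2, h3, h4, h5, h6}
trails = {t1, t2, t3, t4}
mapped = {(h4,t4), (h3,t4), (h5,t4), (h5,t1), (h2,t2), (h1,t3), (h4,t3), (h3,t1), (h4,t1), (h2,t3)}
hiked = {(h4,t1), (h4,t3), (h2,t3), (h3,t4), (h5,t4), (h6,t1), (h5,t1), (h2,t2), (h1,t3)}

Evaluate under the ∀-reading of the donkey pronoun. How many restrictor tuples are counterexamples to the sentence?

2

"it" takes "a trail" as antecedent — a donkey pronoun bound across the clause boundary.
Strong reading: for every (h,t) with mapped(h,t), hiked(h,t).
Restrictor pairs: (h1,t3) ✓  (h2,t2) ✓  (h2,t3) ✓  (h3,t1) ✗  (h3,t4) ✓  (h4,t1) ✓  (h4,t3) ✓  (h4,t4) ✗  (h5,t1) ✓  (h5,t4) ✓
Counterexamples (restrictor pairs failing the scope): 2.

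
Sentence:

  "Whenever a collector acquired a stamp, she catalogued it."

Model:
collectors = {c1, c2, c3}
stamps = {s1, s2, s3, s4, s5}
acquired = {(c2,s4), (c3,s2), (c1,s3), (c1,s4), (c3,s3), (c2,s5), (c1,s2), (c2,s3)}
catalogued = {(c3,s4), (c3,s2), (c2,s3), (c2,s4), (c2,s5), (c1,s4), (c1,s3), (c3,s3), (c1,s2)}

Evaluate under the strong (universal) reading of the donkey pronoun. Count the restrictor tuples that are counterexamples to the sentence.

"it" takes "a stamp" as antecedent — a donkey pronoun bound across the clause boundary.
Strong reading: for every (c,s) with acquired(c,s), catalogued(c,s).
Restrictor pairs: (c1,s2) ✓  (c1,s3) ✓  (c1,s4) ✓  (c2,s3) ✓  (c2,s4) ✓  (c2,s5) ✓  (c3,s2) ✓  (c3,s3) ✓
Counterexamples (restrictor pairs failing the scope): 0.

0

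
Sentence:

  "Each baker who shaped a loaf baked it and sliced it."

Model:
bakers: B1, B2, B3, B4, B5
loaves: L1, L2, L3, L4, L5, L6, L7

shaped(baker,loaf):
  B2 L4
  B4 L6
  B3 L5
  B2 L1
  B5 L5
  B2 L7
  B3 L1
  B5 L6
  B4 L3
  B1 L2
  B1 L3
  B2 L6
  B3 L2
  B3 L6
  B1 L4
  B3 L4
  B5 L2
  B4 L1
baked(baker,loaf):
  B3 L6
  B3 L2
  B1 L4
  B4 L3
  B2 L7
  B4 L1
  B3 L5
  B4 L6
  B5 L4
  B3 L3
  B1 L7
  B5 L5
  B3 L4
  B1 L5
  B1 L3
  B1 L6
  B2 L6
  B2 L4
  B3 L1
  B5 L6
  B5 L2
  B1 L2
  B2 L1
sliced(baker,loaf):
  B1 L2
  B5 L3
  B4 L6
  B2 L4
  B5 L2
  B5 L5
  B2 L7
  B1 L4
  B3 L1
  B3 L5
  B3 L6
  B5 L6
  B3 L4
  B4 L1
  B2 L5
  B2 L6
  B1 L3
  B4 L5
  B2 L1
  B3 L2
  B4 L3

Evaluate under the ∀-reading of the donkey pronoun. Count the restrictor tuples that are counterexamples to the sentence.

0

"it" takes "a loaf" as antecedent — a donkey pronoun bound across the clause boundary.
Strong reading: for every (b,l) with shaped(b,l), baked(b,l) ∧ sliced(b,l).
Restrictor pairs: (B1,L2) ✓  (B1,L3) ✓  (B1,L4) ✓  (B2,L1) ✓  (B2,L4) ✓  (B2,L6) ✓  (B2,L7) ✓  (B3,L1) ✓  (B3,L2) ✓  (B3,L4) ✓  (B3,L5) ✓  (B3,L6) ✓  (B4,L1) ✓  (B4,L3) ✓  (B4,L6) ✓  (B5,L2) ✓  (B5,L5) ✓  (B5,L6) ✓
Counterexamples (restrictor pairs failing the scope): 0.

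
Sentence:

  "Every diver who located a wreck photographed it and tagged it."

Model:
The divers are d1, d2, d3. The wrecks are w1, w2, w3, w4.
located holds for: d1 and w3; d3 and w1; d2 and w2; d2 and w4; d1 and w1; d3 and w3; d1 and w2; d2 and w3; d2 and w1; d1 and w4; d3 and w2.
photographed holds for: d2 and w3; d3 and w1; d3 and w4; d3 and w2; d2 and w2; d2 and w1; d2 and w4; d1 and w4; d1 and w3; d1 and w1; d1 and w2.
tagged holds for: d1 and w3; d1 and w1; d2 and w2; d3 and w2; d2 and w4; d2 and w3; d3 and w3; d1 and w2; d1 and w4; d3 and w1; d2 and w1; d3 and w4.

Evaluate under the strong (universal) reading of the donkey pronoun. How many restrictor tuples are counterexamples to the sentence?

1

"it" takes "a wreck" as antecedent — a donkey pronoun bound across the clause boundary.
Strong reading: for every (d,w) with located(d,w), photographed(d,w) ∧ tagged(d,w).
Restrictor pairs: (d1,w1) ✓  (d1,w2) ✓  (d1,w3) ✓  (d1,w4) ✓  (d2,w1) ✓  (d2,w2) ✓  (d2,w3) ✓  (d2,w4) ✓  (d3,w1) ✓  (d3,w2) ✓  (d3,w3) ✗
Counterexamples (restrictor pairs failing the scope): 1.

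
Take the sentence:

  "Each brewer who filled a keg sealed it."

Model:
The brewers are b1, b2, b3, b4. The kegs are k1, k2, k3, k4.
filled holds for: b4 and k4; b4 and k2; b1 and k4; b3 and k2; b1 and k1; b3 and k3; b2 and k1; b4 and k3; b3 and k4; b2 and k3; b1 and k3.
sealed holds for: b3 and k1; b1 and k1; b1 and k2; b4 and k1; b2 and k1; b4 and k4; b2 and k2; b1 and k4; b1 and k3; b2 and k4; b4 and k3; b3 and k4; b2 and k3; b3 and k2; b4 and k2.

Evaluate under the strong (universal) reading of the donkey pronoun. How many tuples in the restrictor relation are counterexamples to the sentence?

1

"it" takes "a keg" as antecedent — a donkey pronoun bound across the clause boundary.
Strong reading: for every (b,k) with filled(b,k), sealed(b,k).
Restrictor pairs: (b1,k1) ✓  (b1,k3) ✓  (b1,k4) ✓  (b2,k1) ✓  (b2,k3) ✓  (b3,k2) ✓  (b3,k3) ✗  (b3,k4) ✓  (b4,k2) ✓  (b4,k3) ✓  (b4,k4) ✓
Counterexamples (restrictor pairs failing the scope): 1.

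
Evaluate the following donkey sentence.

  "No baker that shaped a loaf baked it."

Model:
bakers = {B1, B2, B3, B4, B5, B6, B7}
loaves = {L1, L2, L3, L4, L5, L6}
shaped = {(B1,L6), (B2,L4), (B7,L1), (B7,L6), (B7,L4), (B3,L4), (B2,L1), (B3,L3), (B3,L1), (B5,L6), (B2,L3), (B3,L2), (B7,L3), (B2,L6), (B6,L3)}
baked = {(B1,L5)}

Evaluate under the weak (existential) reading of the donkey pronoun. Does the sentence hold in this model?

"it" takes "a loaf" as antecedent — a donkey pronoun bound across the clause boundary.
Truth condition: for no (b,l) with shaped(b,l) does baked(b,l) hold.
Restrictor pairs — does the scope hold? (B1,L6):fails  (B2,L1):fails  (B2,L3):fails  (B2,L4):fails  (B2,L6):fails  (B3,L1):fails  (B3,L2):fails  (B3,L3):fails  (B3,L4):fails  (B5,L6):fails  (B6,L3):fails  (B7,L1):fails  (B7,L3):fails  (B7,L4):fails  (B7,L6):fails
Scope holds for no restrictor pair, so the sentence is true.

True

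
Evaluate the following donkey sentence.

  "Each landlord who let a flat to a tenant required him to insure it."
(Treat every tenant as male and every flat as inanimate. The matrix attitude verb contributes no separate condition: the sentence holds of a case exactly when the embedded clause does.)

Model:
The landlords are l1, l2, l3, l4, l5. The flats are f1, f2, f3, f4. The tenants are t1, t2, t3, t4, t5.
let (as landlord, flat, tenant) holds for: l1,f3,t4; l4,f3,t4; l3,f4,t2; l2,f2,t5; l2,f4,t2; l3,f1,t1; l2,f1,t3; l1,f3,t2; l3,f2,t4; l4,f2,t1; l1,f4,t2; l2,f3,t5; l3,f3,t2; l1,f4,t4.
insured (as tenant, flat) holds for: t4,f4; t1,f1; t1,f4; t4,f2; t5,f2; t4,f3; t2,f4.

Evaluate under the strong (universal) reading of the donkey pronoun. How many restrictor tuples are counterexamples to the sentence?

5

"him" takes "a tenant" as antecedent and "it" takes "a flat"; both are donkey pronouns co-varying with the restrictor.
Strong reading: for every (l,f,t) with let(l,f,t), insured(t,f).
Restrictor triples: (l1,f3,t2)→insured(t2,f3) ✗  (l1,f3,t4)→insured(t4,f3) ✓  (l1,f4,t2)→insured(t2,f4) ✓  (l1,f4,t4)→insured(t4,f4) ✓  (l2,f1,t3)→insured(t3,f1) ✗  (l2,f2,t5)→insured(t5,f2) ✓  (l2,f3,t5)→insured(t5,f3) ✗  (l2,f4,t2)→insured(t2,f4) ✓  (l3,f1,t1)→insured(t1,f1) ✓  (l3,f2,t4)→insured(t4,f2) ✓  (l3,f3,t2)→insured(t2,f3) ✗  (l3,f4,t2)→insured(t2,f4) ✓  (l4,f2,t1)→insured(t1,f2) ✗  (l4,f3,t4)→insured(t4,f3) ✓
Counterexamples (restrictor triples failing the scope): 5.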